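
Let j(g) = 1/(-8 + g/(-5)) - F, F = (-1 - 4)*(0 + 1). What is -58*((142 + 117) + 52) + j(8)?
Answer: -865589/48 ≈ -18033.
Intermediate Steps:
F = -5 (F = -5*1 = -5)
j(g) = 5 + 1/(-8 - g/5) (j(g) = 1/(-8 + g/(-5)) - 1*(-5) = 1/(-8 + g*(-1/5)) + 5 = 1/(-8 - g/5) + 5 = 5 + 1/(-8 - g/5))
-58*((142 + 117) + 52) + j(8) = -58*((142 + 117) + 52) + 5*(39 + 8)/(40 + 8) = -58*(259 + 52) + 5*47/48 = -58*311 + 5*(1/48)*47 = -18038 + 235/48 = -865589/48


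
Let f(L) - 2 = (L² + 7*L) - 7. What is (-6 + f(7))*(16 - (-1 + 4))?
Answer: 1131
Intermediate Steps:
f(L) = -5 + L² + 7*L (f(L) = 2 + ((L² + 7*L) - 7) = 2 + (-7 + L² + 7*L) = -5 + L² + 7*L)
(-6 + f(7))*(16 - (-1 + 4)) = (-6 + (-5 + 7² + 7*7))*(16 - (-1 + 4)) = (-6 + (-5 + 49 + 49))*(16 - 1*3) = (-6 + 93)*(16 - 3) = 87*13 = 1131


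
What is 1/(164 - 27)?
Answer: 1/137 ≈ 0.0072993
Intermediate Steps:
1/(164 - 27) = 1/137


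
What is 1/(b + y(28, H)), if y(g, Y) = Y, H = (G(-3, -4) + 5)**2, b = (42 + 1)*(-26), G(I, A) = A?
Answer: -1/1117 ≈ -0.00089526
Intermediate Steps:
b = -1118 (b = 43*(-26) = -1118)
H = 1 (H = (-4 + 5)**2 = 1**2 = 1)
1/(b + y(28, H)) = 1/(-1118 + 1) = 1/(-1117) = -1/1117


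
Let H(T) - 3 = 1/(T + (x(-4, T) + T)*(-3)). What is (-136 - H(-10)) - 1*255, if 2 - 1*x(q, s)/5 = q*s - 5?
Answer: -202911/515 ≈ -394.00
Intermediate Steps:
x(q, s) = 35 - 5*q*s (x(q, s) = 10 - 5*(q*s - 5) = 10 - 5*(-5 + q*s) = 10 + (25 - 5*q*s) = 35 - 5*q*s)
H(T) = 3 + 1/(-105 - 62*T) (H(T) = 3 + 1/(T + ((35 - 5*(-4)*T) + T)*(-3)) = 3 + 1/(T + ((35 + 20*T) + T)*(-3)) = 3 + 1/(T + (35 + 21*T)*(-3)) = 3 + 1/(T + (-105 - 63*T)) = 3 + 1/(-105 - 62*T))
(-136 - H(-10)) - 1*255 = (-136 - 2*(157 + 93*(-10))/(105 + 62*(-10))) - 1*255 = (-136 - 2*(157 - 930)/(105 - 620)) - 255 = (-136 - 2*(-773)/(-515)) - 255 = (-136 - 2*(-1)*(-773)/515) - 255 = (-136 - 1*1546/515) - 255 = (-136 - 1546/515) - 255 = -71586/515 - 255 = -202911/515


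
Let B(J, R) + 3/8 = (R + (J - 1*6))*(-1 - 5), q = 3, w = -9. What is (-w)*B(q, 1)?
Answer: 837/8 ≈ 104.63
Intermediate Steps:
B(J, R) = 285/8 - 6*J - 6*R (B(J, R) = -3/8 + (R + (J - 1*6))*(-1 - 5) = -3/8 + (R + (J - 6))*(-6) = -3/8 + (R + (-6 + J))*(-6) = -3/8 + (-6 + J + R)*(-6) = -3/8 + (36 - 6*J - 6*R) = 285/8 - 6*J - 6*R)
(-w)*B(q, 1) = (-1*(-9))*(285/8 - 6*3 - 6*1) = 9*(285/8 - 18 - 6) = 9*(93/8) = 837/8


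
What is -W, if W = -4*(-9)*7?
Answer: -252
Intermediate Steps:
W = 252 (W = 36*7 = 252)
-W = -1*252 = -252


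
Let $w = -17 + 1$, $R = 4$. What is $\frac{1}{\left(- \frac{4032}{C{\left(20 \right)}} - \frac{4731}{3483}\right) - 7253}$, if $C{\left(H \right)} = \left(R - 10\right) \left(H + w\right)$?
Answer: $- \frac{1161}{8227262} \approx -0.00014112$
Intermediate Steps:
$w = -16$
$C{\left(H \right)} = 96 - 6 H$ ($C{\left(H \right)} = \left(4 - 10\right) \left(H - 16\right) = - 6 \left(-16 + H\right) = 96 - 6 H$)
$\frac{1}{\left(- \frac{4032}{C{\left(20 \right)}} - \frac{4731}{3483}\right) - 7253} = \frac{1}{\left(- \frac{4032}{96 - 120} - \frac{4731}{3483}\right) - 7253} = \frac{1}{\left(- \frac{4032}{96 - 120} - \frac{1577}{1161}\right) - 7253} = \frac{1}{\left(- \frac{4032}{-24} - \frac{1577}{1161}\right) - 7253} = \frac{1}{\left(\left(-4032\right) \left(- \frac{1}{24}\right) - \frac{1577}{1161}\right) - 7253} = \frac{1}{\left(168 - \frac{1577}{1161}\right) - 7253} = \frac{1}{\frac{193471}{1161} - 7253} = \frac{1}{- \frac{8227262}{1161}} = - \frac{1161}{8227262}$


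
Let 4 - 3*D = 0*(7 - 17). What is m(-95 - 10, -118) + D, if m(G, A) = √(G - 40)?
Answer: 4/3 + I*√145 ≈ 1.3333 + 12.042*I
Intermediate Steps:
m(G, A) = √(-40 + G)
D = 4/3 (D = 4/3 - 0*(7 - 17) = 4/3 - 0*(-10) = 4/3 - ⅓*0 = 4/3 + 0 = 4/3 ≈ 1.3333)
m(-95 - 10, -118) + D = √(-40 + (-95 - 10)) + 4/3 = √(-40 - 105) + 4/3 = √(-145) + 4/3 = I*√145 + 4/3 = 4/3 + I*√145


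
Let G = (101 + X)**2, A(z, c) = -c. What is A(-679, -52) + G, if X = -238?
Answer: 18821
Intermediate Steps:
G = 18769 (G = (101 - 238)**2 = (-137)**2 = 18769)
A(-679, -52) + G = -1*(-52) + 18769 = 52 + 18769 = 18821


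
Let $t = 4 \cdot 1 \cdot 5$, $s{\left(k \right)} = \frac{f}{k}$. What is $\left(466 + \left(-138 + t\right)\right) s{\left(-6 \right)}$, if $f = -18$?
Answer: $1044$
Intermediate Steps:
$s{\left(k \right)} = - \frac{18}{k}$
$t = 20$ ($t = 4 \cdot 5 = 20$)
$\left(466 + \left(-138 + t\right)\right) s{\left(-6 \right)} = \left(466 + \left(-138 + 20\right)\right) \left(- \frac{18}{-6}\right) = \left(466 - 118\right) \left(\left(-18\right) \left(- \frac{1}{6}\right)\right) = 348 \cdot 3 = 1044$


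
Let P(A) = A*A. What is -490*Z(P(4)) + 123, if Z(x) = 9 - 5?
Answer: -1837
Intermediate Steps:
P(A) = A**2
Z(x) = 4
-490*Z(P(4)) + 123 = -490*4 + 123 = -1960 + 123 = -1837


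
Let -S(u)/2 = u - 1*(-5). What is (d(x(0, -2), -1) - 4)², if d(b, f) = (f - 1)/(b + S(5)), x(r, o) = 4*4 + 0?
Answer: 49/4 ≈ 12.250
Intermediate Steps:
x(r, o) = 16 (x(r, o) = 16 + 0 = 16)
S(u) = -10 - 2*u (S(u) = -2*(u - 1*(-5)) = -2*(u + 5) = -2*(5 + u) = -10 - 2*u)
d(b, f) = (-1 + f)/(-20 + b) (d(b, f) = (f - 1)/(b + (-10 - 2*5)) = (-1 + f)/(b + (-10 - 10)) = (-1 + f)/(b - 20) = (-1 + f)/(-20 + b))
(d(x(0, -2), -1) - 4)² = ((-1 - 1)/(-20 + 16) - 4)² = (-2/(-4) - 4)² = (-¼*(-2) - 4)² = (½ - 4)² = (-7/2)² = 49/4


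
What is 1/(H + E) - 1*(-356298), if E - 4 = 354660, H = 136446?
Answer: 174981510781/491110 ≈ 3.5630e+5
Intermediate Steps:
E = 354664 (E = 4 + 354660 = 354664)
1/(H + E) - 1*(-356298) = 1/(136446 + 354664) - 1*(-356298) = 1/491110 + 356298 = 174981510781/491110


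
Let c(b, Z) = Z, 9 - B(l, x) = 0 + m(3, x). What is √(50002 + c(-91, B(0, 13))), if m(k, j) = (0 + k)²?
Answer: √50002 ≈ 223.61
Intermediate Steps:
m(k, j) = k²
B(l, x) = 0 (B(l, x) = 9 - (0 + 3²) = 9 - (0 + 9) = 9 - 1*9 = 9 - 9 = 0)
√(50002 + c(-91, B(0, 13))) = √(50002 + 0) = √50002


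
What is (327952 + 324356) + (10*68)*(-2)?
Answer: 650948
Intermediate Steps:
(327952 + 324356) + (10*68)*(-2) = 652308 + 680*(-2) = 652308 - 1360 = 650948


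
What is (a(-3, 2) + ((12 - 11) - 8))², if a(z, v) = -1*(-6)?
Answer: 1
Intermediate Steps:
a(z, v) = 6
(a(-3, 2) + ((12 - 11) - 8))² = (6 + ((12 - 11) - 8))² = (6 + (1 - 8))² = (6 - 7)² = (-1)² = 1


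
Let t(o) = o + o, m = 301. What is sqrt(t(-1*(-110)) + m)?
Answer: sqrt(521) ≈ 22.825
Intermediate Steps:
t(o) = 2*o
sqrt(t(-1*(-110)) + m) = sqrt(2*(-1*(-110)) + 301) = sqrt(2*110 + 301) = sqrt(220 + 301) = sqrt(521)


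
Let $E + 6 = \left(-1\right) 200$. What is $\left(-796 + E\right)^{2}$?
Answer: $1004004$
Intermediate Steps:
$E = -206$ ($E = -6 - 200 = -206$)
$\left(-796 + E\right)^{2} = \left(-796 - 206\right)^{2} = \left(-1002\right)^{2} = 1004004$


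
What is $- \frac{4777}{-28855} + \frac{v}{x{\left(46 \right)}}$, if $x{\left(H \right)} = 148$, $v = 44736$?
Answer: $\frac{322891069}{1067635} \approx 302.44$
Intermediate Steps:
$- \frac{4777}{-28855} + \frac{v}{x{\left(46 \right)}} = - \frac{4777}{-28855} + \frac{44736}{148} = \left(-4777\right) \left(- \frac{1}{28855}\right) + 44736 \cdot \frac{1}{148} = \frac{4777}{28855} + \frac{11184}{37} = \frac{322891069}{1067635}$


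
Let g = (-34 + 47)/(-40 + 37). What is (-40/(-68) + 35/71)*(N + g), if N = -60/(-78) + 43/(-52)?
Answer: -297975/62764 ≈ -4.7475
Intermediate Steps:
g = -13/3 (g = 13/(-3) = 13*(-⅓) = -13/3 ≈ -4.3333)
N = -3/52 (N = -60*(-1/78) + 43*(-1/52) = 10/13 - 43/52 = -3/52 ≈ -0.057692)
(-40/(-68) + 35/71)*(N + g) = (-40/(-68) + 35/71)*(-3/52 - 13/3) = (-40*(-1/68) + 35*(1/71))*(-685/156) = (10/17 + 35/71)*(-685/156) = (1305/1207)*(-685/156) = -297975/62764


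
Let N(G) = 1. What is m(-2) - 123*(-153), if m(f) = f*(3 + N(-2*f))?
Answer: 18811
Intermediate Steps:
m(f) = 4*f (m(f) = f*(3 + 1) = f*4 = 4*f)
m(-2) - 123*(-153) = 4*(-2) - 123*(-153) = -8 + 18819 = 18811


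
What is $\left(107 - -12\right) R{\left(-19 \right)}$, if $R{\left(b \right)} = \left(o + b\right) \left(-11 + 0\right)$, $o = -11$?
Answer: $39270$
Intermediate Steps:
$R{\left(b \right)} = 121 - 11 b$ ($R{\left(b \right)} = \left(-11 + b\right) \left(-11 + 0\right) = \left(-11 + b\right) \left(-11\right) = 121 - 11 b$)
$\left(107 - -12\right) R{\left(-19 \right)} = \left(107 - -12\right) \left(121 - -209\right) = \left(107 + \left(-2 + 14\right)\right) \left(121 + 209\right) = \left(107 + 12\right) 330 = 119 \cdot 330 = 39270$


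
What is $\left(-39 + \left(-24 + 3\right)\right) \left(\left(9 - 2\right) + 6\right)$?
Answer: $-780$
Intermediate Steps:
$\left(-39 + \left(-24 + 3\right)\right) \left(\left(9 - 2\right) + 6\right) = \left(-39 - 21\right) \left(\left(9 + \left(-6 + 4\right)\right) + 6\right) = - 60 \left(\left(9 - 2\right) + 6\right) = - 60 \left(7 + 6\right) = \left(-60\right) 13 = -780$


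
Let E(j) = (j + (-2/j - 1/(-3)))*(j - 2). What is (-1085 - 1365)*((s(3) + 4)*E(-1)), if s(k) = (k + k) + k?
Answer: 127400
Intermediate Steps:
s(k) = 3*k (s(k) = 2*k + k = 3*k)
E(j) = (-2 + j)*(⅓ + j - 2/j) (E(j) = (j + (-2/j - 1*(-⅓)))*(-2 + j) = (j + (-2/j + ⅓))*(-2 + j) = (j + (⅓ - 2/j))*(-2 + j) = (⅓ + j - 2/j)*(-2 + j) = (-2 + j)*(⅓ + j - 2/j))
(-1085 - 1365)*((s(3) + 4)*E(-1)) = (-1085 - 1365)*((3*3 + 4)*(-8/3 + (-1)² + 4/(-1) - 5/3*(-1))) = -2450*(9 + 4)*(-8/3 + 1 + 4*(-1) + 5/3) = -31850*(-8/3 + 1 - 4 + 5/3) = -31850*(-4) = -2450*(-52) = 127400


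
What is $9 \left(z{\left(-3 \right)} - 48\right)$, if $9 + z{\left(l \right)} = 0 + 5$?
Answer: $-468$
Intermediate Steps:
$z{\left(l \right)} = -4$ ($z{\left(l \right)} = -9 + \left(0 + 5\right) = -9 + 5 = -4$)
$9 \left(z{\left(-3 \right)} - 48\right) = 9 \left(-4 - 48\right) = 9 \left(-52\right) = -468$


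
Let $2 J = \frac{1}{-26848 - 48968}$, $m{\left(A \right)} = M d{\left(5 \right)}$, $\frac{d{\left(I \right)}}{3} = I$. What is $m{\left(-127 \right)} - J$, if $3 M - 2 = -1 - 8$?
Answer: $- \frac{5307119}{151632} \approx -35.0$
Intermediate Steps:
$d{\left(I \right)} = 3 I$
$M = - \frac{7}{3}$ ($M = \frac{2}{3} + \frac{-1 - 8}{3} = \frac{2}{3} + \frac{1}{3} \left(-9\right) = \frac{2}{3} - 3 = - \frac{7}{3} \approx -2.3333$)
$m{\left(A \right)} = -35$ ($m{\left(A \right)} = - \frac{7 \cdot 3 \cdot 5}{3} = \left(- \frac{7}{3}\right) 15 = -35$)
$J = - \frac{1}{151632}$ ($J = \frac{1}{2 \left(-26848 - 48968\right)} = \frac{1}{2 \left(-75816\right)} = \frac{1}{2} \left(- \frac{1}{75816}\right) = - \frac{1}{151632} \approx -6.5949 \cdot 10^{-6}$)
$m{\left(-127 \right)} - J = -35 - - \frac{1}{151632} = -35 + \frac{1}{151632} = - \frac{5307119}{151632}$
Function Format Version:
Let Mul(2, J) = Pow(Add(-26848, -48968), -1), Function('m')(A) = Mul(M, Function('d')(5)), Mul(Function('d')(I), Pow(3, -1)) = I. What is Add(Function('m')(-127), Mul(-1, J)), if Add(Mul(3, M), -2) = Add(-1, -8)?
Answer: Rational(-5307119, 151632) ≈ -35.000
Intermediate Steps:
Function('d')(I) = Mul(3, I)
M = Rational(-7, 3) (M = Add(Rational(2, 3), Mul(Rational(1, 3), Add(-1, -8))) = Add(Rational(2, 3), Mul(Rational(1, 3), -9)) = Add(Rational(2, 3), -3) = Rational(-7, 3) ≈ -2.3333)
Function('m')(A) = -35 (Function('m')(A) = Mul(Rational(-7, 3), Mul(3, 5)) = Mul(Rational(-7, 3), 15) = -35)
J = Rational(-1, 151632) (J = Mul(Rational(1, 2), Pow(Add(-26848, -48968), -1)) = Mul(Rational(1, 2), Pow(-75816, -1)) = Mul(Rational(1, 2), Rational(-1, 75816)) = Rational(-1, 151632) ≈ -6.5949e-6)
Add(Function('m')(-127), Mul(-1, J)) = Add(-35, Mul(-1, Rational(-1, 151632))) = Add(-35, Rational(1, 151632)) = Rational(-5307119, 151632)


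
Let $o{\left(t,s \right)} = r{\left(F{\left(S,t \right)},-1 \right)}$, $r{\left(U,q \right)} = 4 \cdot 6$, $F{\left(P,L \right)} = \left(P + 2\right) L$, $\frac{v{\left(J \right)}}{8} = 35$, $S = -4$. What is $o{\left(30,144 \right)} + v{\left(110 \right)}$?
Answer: $304$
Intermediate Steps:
$v{\left(J \right)} = 280$ ($v{\left(J \right)} = 8 \cdot 35 = 280$)
$F{\left(P,L \right)} = L \left(2 + P\right)$ ($F{\left(P,L \right)} = \left(2 + P\right) L = L \left(2 + P\right)$)
$r{\left(U,q \right)} = 24$
$o{\left(t,s \right)} = 24$
$o{\left(30,144 \right)} + v{\left(110 \right)} = 24 + 280 = 304$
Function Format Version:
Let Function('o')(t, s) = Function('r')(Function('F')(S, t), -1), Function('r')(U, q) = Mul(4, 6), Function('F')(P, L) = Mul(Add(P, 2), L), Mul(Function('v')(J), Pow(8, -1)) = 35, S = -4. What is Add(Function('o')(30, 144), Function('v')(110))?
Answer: 304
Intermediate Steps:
Function('v')(J) = 280 (Function('v')(J) = Mul(8, 35) = 280)
Function('F')(P, L) = Mul(L, Add(2, P)) (Function('F')(P, L) = Mul(Add(2, P), L) = Mul(L, Add(2, P)))
Function('r')(U, q) = 24
Function('o')(t, s) = 24
Add(Function('o')(30, 144), Function('v')(110)) = Add(24, 280) = 304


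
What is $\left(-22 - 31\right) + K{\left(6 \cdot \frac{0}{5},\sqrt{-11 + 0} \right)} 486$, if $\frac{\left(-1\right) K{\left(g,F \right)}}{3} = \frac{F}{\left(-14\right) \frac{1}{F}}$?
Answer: $- \frac{8390}{7} \approx -1198.6$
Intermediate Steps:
$K{\left(g,F \right)} = \frac{3 F^{2}}{14}$ ($K{\left(g,F \right)} = - 3 \frac{F}{\left(-14\right) \frac{1}{F}} = - 3 F \left(- \frac{F}{14}\right) = - 3 \left(- \frac{F^{2}}{14}\right) = \frac{3 F^{2}}{14}$)
$\left(-22 - 31\right) + K{\left(6 \cdot \frac{0}{5},\sqrt{-11 + 0} \right)} 486 = \left(-22 - 31\right) + \frac{3 \left(\sqrt{-11 + 0}\right)^{2}}{14} \cdot 486 = \left(-22 - 31\right) + \frac{3 \left(\sqrt{-11}\right)^{2}}{14} \cdot 486 = -53 + \frac{3 \left(i \sqrt{11}\right)^{2}}{14} \cdot 486 = -53 + \frac{3}{14} \left(-11\right) 486 = -53 - \frac{8019}{7} = - \frac{8390}{7}$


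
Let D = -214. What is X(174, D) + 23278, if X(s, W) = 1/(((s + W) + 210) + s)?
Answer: 8007633/344 ≈ 23278.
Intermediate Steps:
X(s, W) = 1/(210 + W + 2*s) (X(s, W) = 1/(((W + s) + 210) + s) = 1/((210 + W + s) + s) = 1/(210 + W + 2*s))
X(174, D) + 23278 = 1/(210 - 214 + 2*174) + 23278 = 1/(210 - 214 + 348) + 23278 = 1/344 + 23278 = 8007633/344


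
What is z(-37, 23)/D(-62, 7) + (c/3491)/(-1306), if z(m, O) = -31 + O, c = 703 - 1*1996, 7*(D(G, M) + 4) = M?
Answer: 36477847/13677738 ≈ 2.6670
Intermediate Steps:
D(G, M) = -4 + M/7
c = -1293 (c = 703 - 1996 = -1293)
z(-37, 23)/D(-62, 7) + (c/3491)/(-1306) = (-31 + 23)/(-4 + (1/7)*7) - 1293/3491/(-1306) = -8/(-4 + 1) - 1293*1/3491*(-1/1306) = -8/(-3) - 1293/3491*(-1/1306) = -8*(-1/3) + 1293/4559246 = 8/3 + 1293/4559246 = 36477847/13677738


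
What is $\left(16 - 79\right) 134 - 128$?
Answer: $-8570$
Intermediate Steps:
$\left(16 - 79\right) 134 - 128 = \left(-63\right) 134 - 128 = -8442 - 128 = -8570$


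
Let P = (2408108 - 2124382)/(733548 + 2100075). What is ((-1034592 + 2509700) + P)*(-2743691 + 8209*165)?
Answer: -446672499447948620/217971 ≈ -2.0492e+12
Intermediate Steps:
P = 283726/2833623 ≈ 0.10013
((-1034592 + 2509700) + P)*(-2743691 + 8209*165) = ((-1034592 + 2509700) + 283726/2833623)*(-2743691 + 8209*165) = (1475108 + 283726/2833623)*(-2743691 + 1354485) = (4179900240010/2833623)*(-1389206) = -446672499447948620/217971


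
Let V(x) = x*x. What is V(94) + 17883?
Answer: 26719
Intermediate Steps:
V(x) = x²
V(94) + 17883 = 94² + 17883 = 8836 + 17883 = 26719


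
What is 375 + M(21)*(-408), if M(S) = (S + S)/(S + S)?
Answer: -33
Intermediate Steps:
M(S) = 1 (M(S) = (2*S)/((2*S)) = (2*S)*(1/(2*S)) = 1)
375 + M(21)*(-408) = 375 + 1*(-408) = 375 - 408 = -33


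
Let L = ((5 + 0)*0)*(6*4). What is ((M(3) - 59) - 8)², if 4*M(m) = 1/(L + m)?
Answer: 644809/144 ≈ 4477.8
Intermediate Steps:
L = 0 (L = (5*0)*24 = 0*24 = 0)
M(m) = 1/(4*m) (M(m) = 1/(4*(0 + m)) = 1/(4*m))
((M(3) - 59) - 8)² = (((¼)/3 - 59) - 8)² = (((¼)*(⅓) - 59) - 8)² = ((1/12 - 59) - 8)² = (-707/12 - 8)² = (-803/12)² = 644809/144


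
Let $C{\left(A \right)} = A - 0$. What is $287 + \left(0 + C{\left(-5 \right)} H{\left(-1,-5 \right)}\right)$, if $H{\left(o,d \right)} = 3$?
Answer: $272$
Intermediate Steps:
$C{\left(A \right)} = A$ ($C{\left(A \right)} = A + 0 = A$)
$287 + \left(0 + C{\left(-5 \right)} H{\left(-1,-5 \right)}\right) = 287 + \left(0 - 15\right) = 287 - 15 = 272$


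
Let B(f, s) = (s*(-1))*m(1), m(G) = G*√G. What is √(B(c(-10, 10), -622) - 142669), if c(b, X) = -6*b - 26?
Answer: 3*I*√15783 ≈ 376.89*I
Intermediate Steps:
c(b, X) = -26 - 6*b
m(G) = G^(3/2)
B(f, s) = -s (B(f, s) = (s*(-1))*1^(3/2) = -s*1 = -s)
√(B(c(-10, 10), -622) - 142669) = √(-1*(-622) - 142669) = √(622 - 142669) = √(-142047) = 3*I*√15783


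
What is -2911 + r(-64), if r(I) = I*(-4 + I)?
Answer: 1441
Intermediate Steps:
-2911 + r(-64) = -2911 - 64*(-4 - 64) = -2911 - 64*(-68) = -2911 + 4352 = 1441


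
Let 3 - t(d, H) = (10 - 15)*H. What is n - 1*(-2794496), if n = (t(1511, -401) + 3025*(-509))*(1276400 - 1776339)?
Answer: 770772249149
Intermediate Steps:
t(d, H) = 3 + 5*H (t(d, H) = 3 - (10 - 15)*H = 3 - (-5)*H = 3 + 5*H)
n = 770769454653 (n = ((3 + 5*(-401)) + 3025*(-509))*(1276400 - 1776339) = ((3 - 2005) - 1539725)*(-499939) = (-2002 - 1539725)*(-499939) = -1541727*(-499939) = 770769454653)
n - 1*(-2794496) = 770769454653 - 1*(-2794496) = 770769454653 + 2794496 = 770772249149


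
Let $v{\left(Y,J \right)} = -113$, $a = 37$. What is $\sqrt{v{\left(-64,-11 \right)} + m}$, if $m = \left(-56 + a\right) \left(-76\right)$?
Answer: $11 \sqrt{11} \approx 36.483$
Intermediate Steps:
$m = 1444$ ($m = \left(-56 + 37\right) \left(-76\right) = \left(-19\right) \left(-76\right) = 1444$)
$\sqrt{v{\left(-64,-11 \right)} + m} = \sqrt{-113 + 1444} = \sqrt{1331} = 11 \sqrt{11}$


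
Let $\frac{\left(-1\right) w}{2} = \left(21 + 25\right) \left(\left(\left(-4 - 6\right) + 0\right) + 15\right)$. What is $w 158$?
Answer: $-72680$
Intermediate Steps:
$w = -460$ ($w = - 2 \left(21 + 25\right) \left(\left(\left(-4 - 6\right) + 0\right) + 15\right) = - 2 \cdot 46 \left(\left(-10 + 0\right) + 15\right) = - 2 \cdot 46 \left(-10 + 15\right) = - 2 \cdot 46 \cdot 5 = \left(-2\right) 230 = -460$)
$w 158 = \left(-460\right) 158 = -72680$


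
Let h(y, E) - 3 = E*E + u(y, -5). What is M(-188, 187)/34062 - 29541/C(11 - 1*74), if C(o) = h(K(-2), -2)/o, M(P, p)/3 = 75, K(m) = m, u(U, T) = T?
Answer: 5282684133/5677 ≈ 9.3054e+5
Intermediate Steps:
M(P, p) = 225 (M(P, p) = 3*75 = 225)
h(y, E) = -2 + E² (h(y, E) = 3 + (E*E - 5) = 3 + (E² - 5) = 3 + (-5 + E²) = -2 + E²)
C(o) = 2/o (C(o) = (-2 + (-2)²)/o = (-2 + 4)/o = 2/o)
M(-188, 187)/34062 - 29541/C(11 - 1*74) = 225/34062 - 29541/(2/(11 - 1*74)) = 225*(1/34062) - 29541/(2/(11 - 74)) = 75/11354 - 29541/(2/(-63)) = 75/11354 - 29541/(2*(-1/63)) = 75/11354 - 29541/(-2/63) = 75/11354 - 29541*(-63/2) = 75/11354 + 1861083/2 = 5282684133/5677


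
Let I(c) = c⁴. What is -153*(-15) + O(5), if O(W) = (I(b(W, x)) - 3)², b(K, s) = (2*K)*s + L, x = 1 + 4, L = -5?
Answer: 16815100789179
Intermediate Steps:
x = 5
b(K, s) = -5 + 2*K*s (b(K, s) = (2*K)*s - 5 = 2*K*s - 5 = -5 + 2*K*s)
O(W) = (-3 + (-5 + 10*W)⁴)² (O(W) = ((-5 + 2*W*5)⁴ - 3)² = ((-5 + 10*W)⁴ - 3)² = (-3 + (-5 + 10*W)⁴)²)
-153*(-15) + O(5) = -153*(-15) + (-3 + 625*(-1 + 2*5)⁴)² = 2295 + (-3 + 625*(-1 + 10)⁴)² = 2295 + (-3 + 625*9⁴)² = 2295 + (-3 + 625*6561)² = 2295 + (-3 + 4100625)² = 2295 + 4100622² = 2295 + 16815100786884 = 16815100789179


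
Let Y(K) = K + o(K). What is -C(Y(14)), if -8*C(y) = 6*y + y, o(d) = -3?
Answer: 77/8 ≈ 9.6250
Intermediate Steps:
Y(K) = -3 + K (Y(K) = K - 3 = -3 + K)
C(y) = -7*y/8 (C(y) = -(6*y + y)/8 = -7*y/8)
-C(Y(14)) = -(-7)*(-3 + 14)/8 = -(-7)*11/8 = -1*(-77/8) = 77/8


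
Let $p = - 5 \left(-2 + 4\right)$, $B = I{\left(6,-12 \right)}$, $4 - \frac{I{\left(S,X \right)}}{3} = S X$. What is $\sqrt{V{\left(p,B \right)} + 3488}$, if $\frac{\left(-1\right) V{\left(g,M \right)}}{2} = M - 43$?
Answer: $\sqrt{3118} \approx 55.839$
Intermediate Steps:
$I{\left(S,X \right)} = 12 - 3 S X$
$B = 228$ ($B = 12 - 18 \left(-12\right) = 12 + 216 = 228$)
$p = -10$ ($p = \left(-5\right) 2 = -10$)
$V{\left(g,M \right)} = 86 - 2 M$ ($V{\left(g,M \right)} = - 2 \left(M - 43\right) = - 2 \left(-43 + M\right) = 86 - 2 M$)
$\sqrt{V{\left(p,B \right)} + 3488} = \sqrt{\left(86 - 456\right) + 3488} = \sqrt{-370 + 3488} = \sqrt{3118}$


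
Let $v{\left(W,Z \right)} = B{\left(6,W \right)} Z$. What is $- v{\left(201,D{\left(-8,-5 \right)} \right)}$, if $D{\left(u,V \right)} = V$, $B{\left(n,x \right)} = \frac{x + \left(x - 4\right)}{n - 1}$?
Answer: $398$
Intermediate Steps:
$B{\left(n,x \right)} = \frac{-4 + 2 x}{-1 + n}$ ($B{\left(n,x \right)} = \frac{x + \left(-4 + x\right)}{-1 + n} = \frac{-4 + 2 x}{-1 + n}$)
$v{\left(W,Z \right)} = Z \left(- \frac{4}{5} + \frac{2 W}{5}\right)$ ($v{\left(W,Z \right)} = \frac{2 \left(-2 + W\right)}{-1 + 6} Z = \frac{2 \left(-2 + W\right)}{5} Z = 2 \cdot \frac{1}{5} \left(-2 + W\right) Z = \left(- \frac{4}{5} + \frac{2 W}{5}\right) Z = Z \left(- \frac{4}{5} + \frac{2 W}{5}\right)$)
$- v{\left(201,D{\left(-8,-5 \right)} \right)} = - \frac{2 \left(-5\right) \left(-2 + 201\right)}{5} = - \frac{2 \left(-5\right) 199}{5} = \left(-1\right) \left(-398\right) = 398$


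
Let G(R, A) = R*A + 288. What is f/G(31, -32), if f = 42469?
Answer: -42469/704 ≈ -60.325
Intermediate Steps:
G(R, A) = 288 + A*R (G(R, A) = A*R + 288 = 288 + A*R)
f/G(31, -32) = 42469/(288 - 32*31) = 42469/(288 - 992) = 42469/(-704) = 42469*(-1/704) = -42469/704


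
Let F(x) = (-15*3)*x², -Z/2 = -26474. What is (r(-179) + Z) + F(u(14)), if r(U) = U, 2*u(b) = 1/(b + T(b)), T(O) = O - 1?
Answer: 17097151/324 ≈ 52769.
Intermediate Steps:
Z = 52948 (Z = -2*(-26474) = 52948)
T(O) = -1 + O
u(b) = 1/(2*(-1 + 2*b)) (u(b) = 1/(2*(b + (-1 + b))) = 1/(2*(-1 + 2*b)))
F(x) = -45*x²
(r(-179) + Z) + F(u(14)) = (-179 + 52948) - 45*1/(4*(-1 + 2*14)²) = 52769 - 45*1/(4*(-1 + 28)²) = 52769 - 45*((½)/27)² = 52769 - 45*((½)*(1/27))² = 52769 - 45*(1/54)² = 52769 - 45*1/2916 = 52769 - 5/324 = 17097151/324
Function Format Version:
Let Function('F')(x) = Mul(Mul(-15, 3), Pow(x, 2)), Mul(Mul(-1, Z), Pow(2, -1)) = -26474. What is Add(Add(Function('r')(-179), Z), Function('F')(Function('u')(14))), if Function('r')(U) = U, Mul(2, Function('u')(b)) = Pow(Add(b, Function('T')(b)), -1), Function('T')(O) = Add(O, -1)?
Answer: Rational(17097151, 324) ≈ 52769.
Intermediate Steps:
Z = 52948 (Z = Mul(-2, -26474) = 52948)
Function('T')(O) = Add(-1, O)
Function('u')(b) = Mul(Rational(1, 2), Pow(Add(-1, Mul(2, b)), -1)) (Function('u')(b) = Mul(Rational(1, 2), Pow(Add(b, Add(-1, b)), -1)) = Mul(Rational(1, 2), Pow(Add(-1, Mul(2, b)), -1)))
Function('F')(x) = Mul(-45, Pow(x, 2))
Add(Add(Function('r')(-179), Z), Function('F')(Function('u')(14))) = Add(Add(-179, 52948), Mul(-45, Pow(Mul(Rational(1, 2), Pow(Add(-1, Mul(2, 14)), -1)), 2))) = Add(52769, Mul(-45, Pow(Mul(Rational(1, 2), Pow(Add(-1, 28), -1)), 2))) = Add(52769, Mul(-45, Pow(Mul(Rational(1, 2), Pow(27, -1)), 2))) = Add(52769, Mul(-45, Pow(Mul(Rational(1, 2), Rational(1, 27)), 2))) = Add(52769, Mul(-45, Pow(Rational(1, 54), 2))) = Add(52769, Mul(-45, Rational(1, 2916))) = Add(52769, Rational(-5, 324)) = Rational(17097151, 324)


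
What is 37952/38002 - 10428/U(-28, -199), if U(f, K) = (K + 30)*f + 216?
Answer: -26062295/23504237 ≈ -1.1088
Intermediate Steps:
U(f, K) = 216 + f*(30 + K) (U(f, K) = (30 + K)*f + 216 = f*(30 + K) + 216 = 216 + f*(30 + K))
37952/38002 - 10428/U(-28, -199) = 37952/38002 - 10428/(216 + 30*(-28) - 199*(-28)) = 37952*(1/38002) - 10428/(216 - 840 + 5572) = 18976/19001 - 10428/4948 = 18976/19001 - 10428*1/4948 = 18976/19001 - 2607/1237 = -26062295/23504237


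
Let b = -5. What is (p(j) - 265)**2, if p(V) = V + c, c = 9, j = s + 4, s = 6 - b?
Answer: 58081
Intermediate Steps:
s = 11 (s = 6 - 1*(-5) = 6 + 5 = 11)
j = 15 (j = 11 + 4 = 15)
p(V) = 9 + V (p(V) = V + 9 = 9 + V)
(p(j) - 265)**2 = ((9 + 15) - 265)**2 = (24 - 265)**2 = (-241)**2 = 58081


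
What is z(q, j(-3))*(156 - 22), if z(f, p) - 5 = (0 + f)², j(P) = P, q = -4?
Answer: 2814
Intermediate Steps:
z(f, p) = 5 + f² (z(f, p) = 5 + (0 + f)² = 5 + f²)
z(q, j(-3))*(156 - 22) = (5 + (-4)²)*(156 - 22) = (5 + 16)*134 = 21*134 = 2814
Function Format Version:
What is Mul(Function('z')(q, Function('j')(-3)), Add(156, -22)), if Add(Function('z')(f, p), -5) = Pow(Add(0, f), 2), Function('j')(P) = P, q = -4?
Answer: 2814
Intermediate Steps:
Function('z')(f, p) = Add(5, Pow(f, 2)) (Function('z')(f, p) = Add(5, Pow(Add(0, f), 2)) = Add(5, Pow(f, 2)))
Mul(Function('z')(q, Function('j')(-3)), Add(156, -22)) = Mul(Add(5, Pow(-4, 2)), Add(156, -22)) = Mul(Add(5, 16), 134) = Mul(21, 134) = 2814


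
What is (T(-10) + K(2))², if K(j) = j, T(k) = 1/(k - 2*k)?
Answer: 441/100 ≈ 4.4100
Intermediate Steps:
T(k) = -1/k (T(k) = 1/(-k) = -1/k)
(T(-10) + K(2))² = (-1/(-10) + 2)² = (-1*(-⅒) + 2)² = (⅒ + 2)² = (21/10)² = 441/100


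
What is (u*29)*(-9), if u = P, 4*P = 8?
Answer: -522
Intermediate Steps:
P = 2 (P = (¼)*8 = 2)
u = 2
(u*29)*(-9) = (2*29)*(-9) = 58*(-9) = -522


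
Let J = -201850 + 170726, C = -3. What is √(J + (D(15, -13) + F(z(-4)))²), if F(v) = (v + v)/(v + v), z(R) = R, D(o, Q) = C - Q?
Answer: I*√31003 ≈ 176.08*I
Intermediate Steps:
D(o, Q) = -3 - Q
F(v) = 1 (F(v) = (2*v)/((2*v)) = (2*v)*(1/(2*v)) = 1)
J = -31124
√(J + (D(15, -13) + F(z(-4)))²) = √(-31124 + ((-3 - 1*(-13)) + 1)²) = √(-31124 + ((-3 + 13) + 1)²) = √(-31124 + (10 + 1)²) = √(-31124 + 11²) = √(-31124 + 121) = √(-31003) = I*√31003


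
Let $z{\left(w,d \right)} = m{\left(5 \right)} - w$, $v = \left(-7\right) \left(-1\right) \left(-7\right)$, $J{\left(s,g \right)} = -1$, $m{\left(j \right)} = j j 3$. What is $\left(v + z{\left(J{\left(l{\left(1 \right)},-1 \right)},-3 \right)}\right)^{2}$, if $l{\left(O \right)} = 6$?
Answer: $729$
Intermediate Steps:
$m{\left(j \right)} = 3 j^{2}$ ($m{\left(j \right)} = j^{2} \cdot 3 = 3 j^{2}$)
$v = -49$ ($v = 7 \left(-7\right) = -49$)
$z{\left(w,d \right)} = 75 - w$ ($z{\left(w,d \right)} = 3 \cdot 5^{2} - w = 3 \cdot 25 - w = 75 - w$)
$\left(v + z{\left(J{\left(l{\left(1 \right)},-1 \right)},-3 \right)}\right)^{2} = \left(-49 + \left(75 - -1\right)\right)^{2} = \left(-49 + \left(75 + 1\right)\right)^{2} = \left(-49 + 76\right)^{2} = 27^{2} = 729$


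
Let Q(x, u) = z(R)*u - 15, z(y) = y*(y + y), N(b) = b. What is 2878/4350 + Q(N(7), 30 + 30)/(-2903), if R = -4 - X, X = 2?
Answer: -5185958/6314025 ≈ -0.82134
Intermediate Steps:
R = -6 (R = -4 - 1*2 = -4 - 2 = -6)
z(y) = 2*y**2 (z(y) = y*(2*y) = 2*y**2)
Q(x, u) = -15 + 72*u (Q(x, u) = (2*(-6)**2)*u - 15 = (2*36)*u - 15 = 72*u - 15 = -15 + 72*u)
2878/4350 + Q(N(7), 30 + 30)/(-2903) = 2878/4350 + (-15 + 72*(30 + 30))/(-2903) = 2878*(1/4350) + (-15 + 72*60)*(-1/2903) = 1439/2175 + (-15 + 4320)*(-1/2903) = 1439/2175 + 4305*(-1/2903) = 1439/2175 - 4305/2903 = -5185958/6314025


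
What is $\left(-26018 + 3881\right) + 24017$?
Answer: $1880$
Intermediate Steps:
$\left(-26018 + 3881\right) + 24017 = -22137 + 24017 = 1880$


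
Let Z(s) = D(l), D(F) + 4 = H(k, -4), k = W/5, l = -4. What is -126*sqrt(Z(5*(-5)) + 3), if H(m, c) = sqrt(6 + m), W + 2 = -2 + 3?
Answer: -126*sqrt(-25 + 5*sqrt(145))/5 ≈ -149.53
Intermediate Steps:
W = -1 (W = -2 + (-2 + 3) = -2 + 1 = -1)
k = -1/5 ≈ -0.20000
D(F) = -4 + sqrt(145)/5 (D(F) = -4 + sqrt(6 - 1/5) = -4 + sqrt(29/5) = -4 + sqrt(145)/5)
Z(s) = -4 + sqrt(145)/5
-126*sqrt(Z(5*(-5)) + 3) = -126*sqrt((-4 + sqrt(145)/5) + 3) = -126*sqrt(-1 + sqrt(145)/5)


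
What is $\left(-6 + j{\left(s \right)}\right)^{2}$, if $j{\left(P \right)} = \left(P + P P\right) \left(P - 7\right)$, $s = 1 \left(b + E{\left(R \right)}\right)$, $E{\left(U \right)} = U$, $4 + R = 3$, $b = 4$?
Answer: $2916$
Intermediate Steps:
$R = -1$ ($R = -4 + 3 = -1$)
$s = 3$ ($s = 1 \left(4 - 1\right) = 1 \cdot 3 = 3$)
$j{\left(P \right)} = \left(-7 + P\right) \left(P + P^{2}\right)$ ($j{\left(P \right)} = \left(P + P^{2}\right) \left(-7 + P\right) = \left(-7 + P\right) \left(P + P^{2}\right)$)
$\left(-6 + j{\left(s \right)}\right)^{2} = \left(-6 + 3 \left(-7 + 3^{2} - 18\right)\right)^{2} = \left(-6 + 3 \left(-7 + 9 - 18\right)\right)^{2} = \left(-6 + 3 \left(-16\right)\right)^{2} = \left(-6 - 48\right)^{2} = \left(-54\right)^{2} = 2916$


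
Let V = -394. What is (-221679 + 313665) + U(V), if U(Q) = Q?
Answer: 91592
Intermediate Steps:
(-221679 + 313665) + U(V) = (-221679 + 313665) - 394 = 91986 - 394 = 91592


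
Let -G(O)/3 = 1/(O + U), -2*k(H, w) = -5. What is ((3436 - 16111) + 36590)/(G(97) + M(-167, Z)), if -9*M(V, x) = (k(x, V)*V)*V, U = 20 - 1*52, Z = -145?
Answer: -27980550/9063979 ≈ -3.0870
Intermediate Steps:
k(H, w) = 5/2 (k(H, w) = -½*(-5) = 5/2)
U = -32 (U = 20 - 52 = -32)
M(V, x) = -5*V²/18 (M(V, x) = -5*V/2*V/9 = -5*V²/18)
G(O) = -3/(-32 + O) (G(O) = -3/(O - 32) = -3/(-32 + O))
((3436 - 16111) + 36590)/(G(97) + M(-167, Z)) = ((3436 - 16111) + 36590)/(-3/(-32 + 97) - 5/18*(-167)²) = (-12675 + 36590)/(-3/65 - 5/18*27889) = 23915/(-3*1/65 - 139445/18) = 23915/(-3/65 - 139445/18) = 23915/(-9063979/1170) = 23915*(-1170/9063979) = -27980550/9063979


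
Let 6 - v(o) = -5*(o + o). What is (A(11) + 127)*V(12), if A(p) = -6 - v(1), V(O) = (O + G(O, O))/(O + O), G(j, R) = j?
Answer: 105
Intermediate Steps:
v(o) = 6 + 10*o (v(o) = 6 - (-5)*(o + o) = 6 - (-5)*2*o = 6 - (-10)*o = 6 + 10*o)
V(O) = 1 (V(O) = (O + O)/(O + O) = (2*O)/((2*O)) = (2*O)*(1/(2*O)) = 1)
A(p) = -22 (A(p) = -6 - (6 + 10*1) = -6 - (6 + 10) = -6 - 1*16 = -6 - 16 = -22)
(A(11) + 127)*V(12) = (-22 + 127)*1 = 105*1 = 105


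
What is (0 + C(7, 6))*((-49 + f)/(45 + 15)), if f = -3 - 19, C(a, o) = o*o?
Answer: -213/5 ≈ -42.600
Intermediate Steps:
C(a, o) = o²
f = -22
(0 + C(7, 6))*((-49 + f)/(45 + 15)) = (0 + 6²)*((-49 - 22)/(45 + 15)) = (0 + 36)*(-71/60) = 36*(-71*1/60) = 36*(-71/60) = -213/5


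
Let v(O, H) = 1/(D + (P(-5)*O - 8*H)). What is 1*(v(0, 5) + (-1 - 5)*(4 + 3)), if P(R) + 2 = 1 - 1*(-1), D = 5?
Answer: -1471/35 ≈ -42.029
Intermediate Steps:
P(R) = 0 (P(R) = -2 + (1 - 1*(-1)) = -2 + (1 + 1) = -2 + 2 = 0)
v(O, H) = 1/(5 - 8*H) (v(O, H) = 1/(5 + (0*O - 8*H)) = 1/(5 + (0 - 8*H)) = 1/(5 - 8*H))
1*(v(0, 5) + (-1 - 5)*(4 + 3)) = 1*(1/(5 - 8*5) + (-1 - 5)*(4 + 3)) = 1*(1/(5 - 40) - 6*7) = 1*(1/(-35) - 42) = 1*(-1/35 - 42) = 1*(-1471/35) = -1471/35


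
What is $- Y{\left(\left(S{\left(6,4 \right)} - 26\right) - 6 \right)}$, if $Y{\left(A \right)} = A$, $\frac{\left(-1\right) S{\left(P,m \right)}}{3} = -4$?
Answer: $20$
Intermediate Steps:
$S{\left(P,m \right)} = 12$ ($S{\left(P,m \right)} = \left(-3\right) \left(-4\right) = 12$)
$- Y{\left(\left(S{\left(6,4 \right)} - 26\right) - 6 \right)} = - (\left(12 - 26\right) - 6) = - (-14 - 6) = \left(-1\right) \left(-20\right) = 20$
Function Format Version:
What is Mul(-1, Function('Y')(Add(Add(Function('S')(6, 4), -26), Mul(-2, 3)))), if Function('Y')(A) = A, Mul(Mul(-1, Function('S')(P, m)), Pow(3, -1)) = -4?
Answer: 20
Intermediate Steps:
Function('S')(P, m) = 12 (Function('S')(P, m) = Mul(-3, -4) = 12)
Mul(-1, Function('Y')(Add(Add(Function('S')(6, 4), -26), Mul(-2, 3)))) = Mul(-1, Add(Add(12, -26), Mul(-2, 3))) = Mul(-1, Add(-14, -6)) = Mul(-1, -20) = 20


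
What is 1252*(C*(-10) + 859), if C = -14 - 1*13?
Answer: 1413508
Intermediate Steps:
C = -27 (C = -14 - 13 = -27)
1252*(C*(-10) + 859) = 1252*(-27*(-10) + 859) = 1252*(270 + 859) = 1252*1129 = 1413508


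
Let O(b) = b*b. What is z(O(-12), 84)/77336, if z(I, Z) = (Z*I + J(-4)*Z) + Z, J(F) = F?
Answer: 423/2762 ≈ 0.15315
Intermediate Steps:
O(b) = b²
z(I, Z) = -3*Z + I*Z (z(I, Z) = (Z*I - 4*Z) + Z = (I*Z - 4*Z) + Z = (-4*Z + I*Z) + Z = -3*Z + I*Z)
z(O(-12), 84)/77336 = (84*(-3 + (-12)²))/77336 = (84*(-3 + 144))*(1/77336) = (84*141)*(1/77336) = 11844*(1/77336) = 423/2762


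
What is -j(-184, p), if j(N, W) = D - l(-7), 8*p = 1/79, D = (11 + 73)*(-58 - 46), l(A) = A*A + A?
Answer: 8778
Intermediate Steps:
l(A) = A + A**2 (l(A) = A**2 + A = A + A**2)
D = -8736 (D = 84*(-104) = -8736)
p = 1/632 (p = (1/8)/79 = (1/8)*(1/79) = 1/632 ≈ 0.0015823)
j(N, W) = -8778 (j(N, W) = -8736 - (-7)*(1 - 7) = -8736 - (-7)*(-6) = -8736 - 1*42 = -8736 - 42 = -8778)
-j(-184, p) = -1*(-8778) = 8778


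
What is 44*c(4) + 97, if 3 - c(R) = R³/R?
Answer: -475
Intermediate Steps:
c(R) = 3 - R² (c(R) = 3 - R³/R = 3 - R²)
44*c(4) + 97 = 44*(3 - 1*4²) + 97 = 44*(3 - 1*16) + 97 = 44*(3 - 16) + 97 = 44*(-13) + 97 = -572 + 97 = -475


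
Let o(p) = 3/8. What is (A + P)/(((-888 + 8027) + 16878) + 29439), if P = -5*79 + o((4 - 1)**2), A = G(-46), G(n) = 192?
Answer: -1621/427648 ≈ -0.0037905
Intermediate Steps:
A = 192
o(p) = 3/8 (o(p) = 3*(1/8) = 3/8)
P = -3157/8 (P = -5*79 + 3/8 = -395 + 3/8 = -3157/8 ≈ -394.63)
(A + P)/(((-888 + 8027) + 16878) + 29439) = (192 - 3157/8)/(((-888 + 8027) + 16878) + 29439) = -1621/(8*((7139 + 16878) + 29439)) = -1621/(8*(24017 + 29439)) = -1621/8/53456 = -1621/8*1/53456 = -1621/427648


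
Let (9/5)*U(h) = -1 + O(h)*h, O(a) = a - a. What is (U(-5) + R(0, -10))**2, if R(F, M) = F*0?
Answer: 25/81 ≈ 0.30864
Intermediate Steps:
R(F, M) = 0
O(a) = 0
U(h) = -5/9 (U(h) = 5*(-1 + 0*h)/9 = 5*(-1 + 0)/9 = (5/9)*(-1) = -5/9)
(U(-5) + R(0, -10))**2 = (-5/9 + 0)**2 = (-5/9)**2 = 25/81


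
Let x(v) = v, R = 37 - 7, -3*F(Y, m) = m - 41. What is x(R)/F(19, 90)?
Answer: -90/49 ≈ -1.8367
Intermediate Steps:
F(Y, m) = 41/3 - m/3 (F(Y, m) = -(m - 41)/3 = -(-41 + m)/3 = 41/3 - m/3)
R = 30
x(R)/F(19, 90) = 30/(41/3 - ⅓*90) = 30/(41/3 - 30) = 30/(-49/3) = 30*(-3/49) = -90/49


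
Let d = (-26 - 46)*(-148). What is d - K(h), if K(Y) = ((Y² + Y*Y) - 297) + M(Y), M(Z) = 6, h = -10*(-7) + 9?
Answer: -1535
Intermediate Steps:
h = 79 (h = 70 + 9 = 79)
d = 10656 (d = -72*(-148) = 10656)
K(Y) = -291 + 2*Y² (K(Y) = ((Y² + Y*Y) - 297) + 6 = ((Y² + Y²) - 297) + 6 = (2*Y² - 297) + 6 = (-297 + 2*Y²) + 6 = -291 + 2*Y²)
d - K(h) = 10656 - (-291 + 2*79²) = 10656 - (-291 + 2*6241) = 10656 - (-291 + 12482) = 10656 - 1*12191 = 10656 - 12191 = -1535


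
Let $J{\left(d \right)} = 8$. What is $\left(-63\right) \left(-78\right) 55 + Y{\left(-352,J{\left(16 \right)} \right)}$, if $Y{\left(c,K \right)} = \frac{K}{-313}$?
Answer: $\frac{84594502}{313} \approx 2.7027 \cdot 10^{5}$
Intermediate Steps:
$Y{\left(c,K \right)} = - \frac{K}{313}$ ($Y{\left(c,K \right)} = K \left(- \frac{1}{313}\right) = - \frac{K}{313}$)
$\left(-63\right) \left(-78\right) 55 + Y{\left(-352,J{\left(16 \right)} \right)} = \left(-63\right) \left(-78\right) 55 - \frac{8}{313} = 4914 \cdot 55 - \frac{8}{313} = 270270 - \frac{8}{313} = \frac{84594502}{313}$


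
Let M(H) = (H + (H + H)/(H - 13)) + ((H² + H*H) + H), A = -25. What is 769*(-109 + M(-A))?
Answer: 5514499/6 ≈ 9.1908e+5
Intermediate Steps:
M(H) = 2*H + 2*H² + 2*H/(-13 + H) (M(H) = (H + (2*H)/(-13 + H)) + ((H² + H²) + H) = (H + 2*H/(-13 + H)) + (2*H² + H) = (H + 2*H/(-13 + H)) + (H + 2*H²) = 2*H + 2*H² + 2*H/(-13 + H))
769*(-109 + M(-A)) = 769*(-109 + 2*(-1*(-25))*(-12 + (-1*(-25))² - (-12)*(-25))/(-13 - 1*(-25))) = 769*(-109 + 2*25*(-12 + 25² - 12*25)/(-13 + 25)) = 769*(-109 + 2*25*(-12 + 625 - 300)/12) = 769*(-109 + 2*25*(1/12)*313) = 769*(-109 + 7825/6) = 769*(7171/6) = 5514499/6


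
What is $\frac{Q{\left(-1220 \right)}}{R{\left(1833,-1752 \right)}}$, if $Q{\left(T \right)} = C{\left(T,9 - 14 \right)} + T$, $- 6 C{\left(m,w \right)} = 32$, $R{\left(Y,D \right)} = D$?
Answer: $\frac{919}{1314} \approx 0.69939$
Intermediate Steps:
$C{\left(m,w \right)} = - \frac{16}{3}$ ($C{\left(m,w \right)} = \left(- \frac{1}{6}\right) 32 = - \frac{16}{3}$)
$Q{\left(T \right)} = - \frac{16}{3} + T$
$\frac{Q{\left(-1220 \right)}}{R{\left(1833,-1752 \right)}} = \frac{- \frac{16}{3} - 1220}{-1752} = \left(- \frac{3676}{3}\right) \left(- \frac{1}{1752}\right) = \frac{919}{1314}$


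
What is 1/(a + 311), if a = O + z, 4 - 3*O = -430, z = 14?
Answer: 3/1409 ≈ 0.0021292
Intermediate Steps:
O = 434/3 (O = 4/3 - ⅓*(-430) = 4/3 + 430/3 = 434/3 ≈ 144.67)
a = 476/3 (a = 434/3 + 14 = 476/3 ≈ 158.67)
1/(a + 311) = 1/(476/3 + 311) = 1/(1409/3) = 3/1409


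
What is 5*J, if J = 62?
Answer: 310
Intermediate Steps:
5*J = 5*62 = 310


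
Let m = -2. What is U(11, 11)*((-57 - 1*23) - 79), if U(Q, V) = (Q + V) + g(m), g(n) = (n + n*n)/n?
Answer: -3339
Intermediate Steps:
g(n) = (n + n²)/n
U(Q, V) = -1 + Q + V (U(Q, V) = (Q + V) + (1 - 2) = (Q + V) - 1 = -1 + Q + V)
U(11, 11)*((-57 - 1*23) - 79) = (-1 + 11 + 11)*((-57 - 1*23) - 79) = 21*((-57 - 23) - 79) = 21*(-80 - 79) = 21*(-159) = -3339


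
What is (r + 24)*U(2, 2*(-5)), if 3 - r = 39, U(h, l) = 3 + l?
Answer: 84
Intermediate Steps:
r = -36 (r = 3 - 1*39 = 3 - 39 = -36)
(r + 24)*U(2, 2*(-5)) = (-36 + 24)*(3 + 2*(-5)) = -12*(3 - 10) = -12*(-7) = 84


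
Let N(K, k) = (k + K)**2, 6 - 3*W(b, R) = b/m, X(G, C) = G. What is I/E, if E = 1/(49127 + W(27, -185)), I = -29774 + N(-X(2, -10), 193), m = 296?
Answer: 97534367725/296 ≈ 3.2951e+8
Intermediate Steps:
W(b, R) = 2 - b/888 (W(b, R) = 2 - b/(3*296) = 2 - b/888)
N(K, k) = (K + k)**2
I = 6707 (I = -29774 + (-1*2 + 193)**2 = -29774 + (-2 + 193)**2 = -29774 + 191**2 = -29774 + 36481 = 6707)
E = 296/14542175 (E = 1/(49127 + (2 - 1/888*27)) = 1/(49127 + (2 - 9/296)) = 1/(49127 + 583/296) = 1/(14542175/296) = 296/14542175 ≈ 2.0355e-5)
I/E = 6707/(296/14542175) = 6707*(14542175/296) = 97534367725/296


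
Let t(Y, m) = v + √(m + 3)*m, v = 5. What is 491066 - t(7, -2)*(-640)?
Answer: 492986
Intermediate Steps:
t(Y, m) = 5 + m*√(3 + m) (t(Y, m) = 5 + √(m + 3)*m = 5 + √(3 + m)*m = 5 + m*√(3 + m))
491066 - t(7, -2)*(-640) = 491066 - (5 - 2*√(3 - 2))*(-640) = 491066 - (5 - 2*√1)*(-640) = 491066 - (5 - 2*1)*(-640) = 491066 - (5 - 2)*(-640) = 491066 - 3*(-640) = 491066 - 1*(-1920) = 491066 + 1920 = 492986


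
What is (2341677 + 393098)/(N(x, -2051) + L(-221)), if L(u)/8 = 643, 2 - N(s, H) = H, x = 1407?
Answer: 2734775/7197 ≈ 379.99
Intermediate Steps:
N(s, H) = 2 - H
L(u) = 5144 (L(u) = 8*643 = 5144)
(2341677 + 393098)/(N(x, -2051) + L(-221)) = (2341677 + 393098)/((2 - 1*(-2051)) + 5144) = 2734775/((2 + 2051) + 5144) = 2734775/(2053 + 5144) = 2734775/7197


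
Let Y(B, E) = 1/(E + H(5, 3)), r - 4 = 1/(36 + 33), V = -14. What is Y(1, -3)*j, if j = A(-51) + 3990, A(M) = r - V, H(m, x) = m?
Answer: 276553/138 ≈ 2004.0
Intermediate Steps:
r = 277/69 (r = 4 + 1/(36 + 33) = 4 + 1/69 = 277/69 ≈ 4.0145)
A(M) = 1243/69 (A(M) = 277/69 - 1*(-14) = 277/69 + 14 = 1243/69)
Y(B, E) = 1/(5 + E) (Y(B, E) = 1/(E + 5) = 1/(5 + E))
j = 276553/69 (j = 1243/69 + 3990 = 276553/69 ≈ 4008.0)
Y(1, -3)*j = (276553/69)/(5 - 3) = (276553/69)/2 = (½)*(276553/69) = 276553/138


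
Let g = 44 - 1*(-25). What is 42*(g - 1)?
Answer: 2856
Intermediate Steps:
g = 69 (g = 44 + 25 = 69)
42*(g - 1) = 42*(69 - 1) = 42*68 = 2856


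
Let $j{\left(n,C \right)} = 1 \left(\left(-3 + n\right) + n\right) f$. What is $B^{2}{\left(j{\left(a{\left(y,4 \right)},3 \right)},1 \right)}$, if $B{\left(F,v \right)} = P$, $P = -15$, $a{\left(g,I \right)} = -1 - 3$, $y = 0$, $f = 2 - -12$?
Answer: $225$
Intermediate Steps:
$f = 14$ ($f = 2 + 12 = 14$)
$a{\left(g,I \right)} = -4$
$j{\left(n,C \right)} = -42 + 28 n$ ($j{\left(n,C \right)} = 1 \left(\left(-3 + n\right) + n\right) 14 = 1 \left(-3 + 2 n\right) 14 = \left(-3 + 2 n\right) 14 = -42 + 28 n$)
$B{\left(F,v \right)} = -15$
$B^{2}{\left(j{\left(a{\left(y,4 \right)},3 \right)},1 \right)} = \left(-15\right)^{2} = 225$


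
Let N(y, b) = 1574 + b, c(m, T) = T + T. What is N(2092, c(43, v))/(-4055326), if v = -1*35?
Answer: -752/2027663 ≈ -0.00037087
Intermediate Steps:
v = -35
c(m, T) = 2*T
N(2092, c(43, v))/(-4055326) = (1574 + 2*(-35))/(-4055326) = (1574 - 70)*(-1/4055326) = 1504*(-1/4055326) = -752/2027663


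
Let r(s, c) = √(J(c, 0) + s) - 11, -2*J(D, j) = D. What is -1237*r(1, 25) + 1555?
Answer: 15162 - 1237*I*√46/2 ≈ 15162.0 - 4194.9*I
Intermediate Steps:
J(D, j) = -D/2
r(s, c) = -11 + √(s - c/2) (r(s, c) = √(-c/2 + s) - 11 = √(s - c/2) - 11 = -11 + √(s - c/2))
-1237*r(1, 25) + 1555 = -1237*(-11 + √(-2*25 + 4*1)/2) + 1555 = -1237*(-11 + √(-50 + 4)/2) + 1555 = -1237*(-11 + √(-46)/2) + 1555 = -1237*(-11 + (I*√46)/2) + 1555 = -1237*(-11 + I*√46/2) + 1555 = (13607 - 1237*I*√46/2) + 1555 = 15162 - 1237*I*√46/2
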